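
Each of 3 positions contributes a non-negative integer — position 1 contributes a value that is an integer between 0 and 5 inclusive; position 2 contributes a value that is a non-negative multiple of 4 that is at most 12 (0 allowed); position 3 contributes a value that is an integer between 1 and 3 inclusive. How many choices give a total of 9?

The generating function for the choices is (1 + t + t² + t³ + t⁴ + t⁵)·(1 + t⁴ + t⁸ + t¹²)·(t + t² + t³); the count is [t⁹].
(1 + t + t² + t³ + t⁴ + t⁵) has coefficients 1,1,1,1,1,1 for degrees 0…5.
(1 + t⁴ + t⁸ + t¹²) has coefficients 1,0,0,0,1,0,0,0,1,0 for degrees 0…9.
Finally multiplying by (t + t² + t³), the product of all factors after the first has coefficients 0,1,1,1,0,1,1,1,0,1 for degrees 0…9.
[t⁹] = 1·1 + 1·0 + 1·1 + 1·1 + 1·1 + 1·0 = 4.

4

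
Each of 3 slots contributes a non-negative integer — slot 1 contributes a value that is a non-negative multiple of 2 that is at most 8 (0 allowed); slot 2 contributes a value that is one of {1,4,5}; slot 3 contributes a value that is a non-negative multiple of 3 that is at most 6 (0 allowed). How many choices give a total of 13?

The generating function for the choices is (1 + x^2 + x^4 + x^6 + x^8)·(x + x^4 + x^5)·(1 + x^3 + x^6); the count is [x^13].
(1 + x^2 + x^4 + x^6 + x^8) has coefficients 1,0,1,0,1,0,1,0,1 for degrees 0…8.
(x + x^4 + x^5) has coefficients 0,1,0,0,1,1,0,0,0,0,0,0,0,0 for degrees 0…13.
Finally multiplying by (1 + x^3 + x^6), the product of all factors after the first has coefficients 0,1,0,0,2,1,0,2,1,0,1,1,0,0 for degrees 0…13.
[x^13] = 1·0 + 1·1 + 1·0 + 1·2 + 1·1 = 4.

4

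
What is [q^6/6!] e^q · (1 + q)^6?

The EGF product rule gives c_6 = Σ_{k_1+k_2=6} C(6; k_1,k_2) · ∏ g_i(k_i), where e^q gives (1)^k; (1+q)^6 gives the falling factorial (6)_k.
g_1(k) for k = 0…6: 1, 1, 1, 1, 1, 1, 1.
g_2(k) for k = 0…6: 1, 6, 30, 120, 360, 720, 720.
c_6 = Σ_k C(6,k)·g_1(k)·g_2(6−k) = 1·1·720 + 6·1·720 + 15·1·360 + 20·1·120 + 15·1·30 + 6·1·6 + 1·1·1 = 720 + 4320 + 5400 + 2400 + 450 + 36 + 1 = 13327.

13327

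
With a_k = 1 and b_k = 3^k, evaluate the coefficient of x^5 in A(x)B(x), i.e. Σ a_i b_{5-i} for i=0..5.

364

The convolution is the t^5 coefficient of A(t)B(t).
Σ = 1·243 + 1·81 + 1·27 + 1·9 + 1·3 + 1·1 = 364.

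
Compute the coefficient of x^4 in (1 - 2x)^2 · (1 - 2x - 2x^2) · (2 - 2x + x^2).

-6

(1 - 2x)^2 has coefficients 1,-4,4 for degrees 0…2.
(1 - 2x - 2x^2) has coefficients 1,-2,-2,0,0 for degrees 0…4.
Finally multiplying by (2 - 2x + x^2), the product of all factors after the first has coefficients 2,-6,1,2,-2 for degrees 0…4.
[x^4] = 1·(-2) − 4·2 + 4·1 = -6.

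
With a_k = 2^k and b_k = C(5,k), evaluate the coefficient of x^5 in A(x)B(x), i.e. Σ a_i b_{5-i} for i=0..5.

The convolution is the t^5 coefficient of A(t)B(t).
Σ = 1·1 + 2·5 + 4·10 + 8·10 + 16·5 + 32·1 = 243.

243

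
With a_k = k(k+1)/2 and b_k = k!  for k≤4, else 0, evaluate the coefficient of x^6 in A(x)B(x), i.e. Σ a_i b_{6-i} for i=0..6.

164

The convolution is the x^6 coefficient of A(x)B(x).
Σ = 0·0 + 1·0 + 3·24 + 6·6 + 10·2 + 15·1 + 21·1 = 164.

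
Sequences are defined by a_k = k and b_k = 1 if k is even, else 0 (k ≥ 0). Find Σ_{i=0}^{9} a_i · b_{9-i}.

This is [x^9] in the product of the two ordinary generating functions.
Σ = 0·0 + 1·1 + 2·0 + 3·1 + 4·0 + 5·1 + 6·0 + 7·1 + 8·0 + 9·1 = 25.

25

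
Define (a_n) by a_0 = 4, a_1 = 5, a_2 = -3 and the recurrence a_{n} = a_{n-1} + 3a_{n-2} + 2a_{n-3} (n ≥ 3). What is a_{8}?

1129

The ordinary generating function has denominator 1 - t - 3t^2 - 2t^3.
Iterating the recurrence: a_0,…,a_{8} = 4, 5, -3, 20, 21, 75, 178, 445, 1129.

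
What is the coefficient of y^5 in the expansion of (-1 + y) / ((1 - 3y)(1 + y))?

The denominator gives the recurrence a_n = 2a_(n−1) + 3a_(n−2) for n ≥ 3; the numerator fixes a_0 = -1, a_1 = -1, a_2 = -5.
Iterating: -1, -1, -5, -13, -41, -121, so a_5 = -121.

-121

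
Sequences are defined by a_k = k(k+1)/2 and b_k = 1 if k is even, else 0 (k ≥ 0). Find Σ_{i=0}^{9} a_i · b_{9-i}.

95

The convolution is the t^9 coefficient of A(t)B(t).
Σ = 0·0 + 1·1 + 3·0 + 6·1 + 10·0 + 15·1 + 21·0 + 28·1 + 36·0 + 45·1 = 95.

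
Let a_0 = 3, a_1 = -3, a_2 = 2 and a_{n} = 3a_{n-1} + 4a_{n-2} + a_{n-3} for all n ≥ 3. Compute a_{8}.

The ordinary generating function has denominator 1 - 3q - 4q^2 - q^3.
Iterating the recurrence: a_0,…,a_{8} = 3, -3, 2, -3, -4, -22, -85, -347, -1403.

-1403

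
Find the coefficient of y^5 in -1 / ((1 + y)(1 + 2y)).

63

Partial fractions give a closed form: a_n = (1)·(-1)^n + (-2)·(-2)^n.
At n = 5: a_5 = 63.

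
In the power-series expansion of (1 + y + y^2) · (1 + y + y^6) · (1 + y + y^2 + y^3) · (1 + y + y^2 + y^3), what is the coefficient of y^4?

19

(1 + y + y^2) has coefficients 1,1,1 for degrees 0…2.
(1 + y + y^6) has coefficients 1,1,0,0,0 for degrees 0…4.
Multiplying by (1 + y + y^2 + y^3) gives running coefficients 1,2,2,2,1 for degrees 0…4.
Finally multiplying by (1 + y + y^2 + y^3), the product of all factors after the first has coefficients 1,3,5,7,7 for degrees 0…4.
[y^4] = 1·7 + 1·7 + 1·5 = 19.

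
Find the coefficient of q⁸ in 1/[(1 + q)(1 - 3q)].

Partial fractions give a closed form: a_n = (1/4)·(-1)^n + (3/4)·3^n.
At n = 8: a_8 = 4921.

4921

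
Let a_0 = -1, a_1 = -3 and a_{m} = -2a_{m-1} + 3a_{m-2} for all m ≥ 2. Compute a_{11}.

The ordinary generating function has denominator 1 + 2y - 3y^2.
Iterating the recurrence: a_0,…,a_{11} = -1, -3, 3, -15, 39, -123, 363, -1095, 3279, -9843, 29523, -88575.

-88575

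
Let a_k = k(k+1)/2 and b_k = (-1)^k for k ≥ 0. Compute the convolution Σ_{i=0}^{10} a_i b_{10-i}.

30

This is [x^10] in the product of the two ordinary generating functions.
Σ = 0·1 + 1·(-1) + 3·1 + 6·(-1) + 10·1 + 15·(-1) + 21·1 + 28·(-1) + 36·1 + 45·(-1) + 55·1 = 30.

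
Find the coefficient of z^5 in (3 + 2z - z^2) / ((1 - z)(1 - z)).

The denominator gives the recurrence a_n = 2a_(n−1) − a_(n−2) for n ≥ 3; the numerator fixes a_0 = 3, a_1 = 8, a_2 = 12.
Iterating: 3, 8, 12, 16, 20, 24, so a_5 = 24.

24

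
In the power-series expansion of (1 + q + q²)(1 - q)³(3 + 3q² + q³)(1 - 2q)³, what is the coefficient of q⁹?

-46

(1 + q + q²) has coefficients 1,1,1 for degrees 0…2.
(1 - q)³ has coefficients 1,-3,3,-1,0,0,0,0,0,0 for degrees 0…9.
Multiplying by (3 + 3q² + q³) gives running coefficients 3,-9,12,-11,6,0,-1,0,0,0 for degrees 0…9.
Finally multiplying by (1 - 2q)³, the product of all factors after the first has coefficients 3,-27,102,-215,288,-264,159,-42,-12,8 for degrees 0…9.
[q⁹] = 1·8 + 1·(-12) + 1·(-42) = -46.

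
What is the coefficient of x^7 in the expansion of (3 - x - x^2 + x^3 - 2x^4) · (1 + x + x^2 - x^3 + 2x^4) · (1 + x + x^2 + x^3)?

(3 - x - x^2 + x^3 - 2x^4) has coefficients 3,-1,-1,1,-2 for degrees 0…4.
(1 + x + x^2 - x^3 + 2x^4) has coefficients 1,1,1,-1,2,0,0,0 for degrees 0…7.
Finally multiplying by (1 + x + x^2 + x^3), the product of all factors after the first has coefficients 1,2,3,2,3,2,1,2 for degrees 0…7.
[x^7] = 3·2 − 1·1 − 1·2 + 1·3 − 2·2 = 2.

2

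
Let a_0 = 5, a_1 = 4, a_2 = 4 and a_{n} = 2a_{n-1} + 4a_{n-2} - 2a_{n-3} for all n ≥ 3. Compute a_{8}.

3424

The ordinary generating function has denominator 1 - 2z - 4z^2 + 2z^3.
Iterating the recurrence: a_0,…,a_{8} = 5, 4, 4, 14, 36, 120, 356, 1120, 3424.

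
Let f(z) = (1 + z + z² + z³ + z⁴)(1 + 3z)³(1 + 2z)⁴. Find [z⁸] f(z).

(1 + z + z² + z³ + z⁴) has coefficients 1,1,1,1,1 for degrees 0…4.
(1 + 3z)³ has coefficients 1,9,27,27,0,0,0,0,0 for degrees 0…8.
Finally multiplying by (1 + 2z)⁴, the product of all factors after the first has coefficients 1,17,123,491,1168,1656,1296,432,0 for degrees 0…8.
[z⁸] = 1·0 + 1·432 + 1·1296 + 1·1656 + 1·1168 = 4552.

4552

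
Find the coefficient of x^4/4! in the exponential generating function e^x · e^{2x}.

The EGF product rule gives c_4 = Σ_{k_1+k_2=4} C(4; k_1,k_2) · ∏ g_i(k_i), where e^x gives (1)^k; e^{2x} gives (2)^k.
g_1(k) for k = 0…4: 1, 1, 1, 1, 1.
g_2(k) for k = 0…4: 1, 2, 4, 8, 16.
c_4 = Σ_k C(4,k)·g_1(k)·g_2(4−k) = 1·1·16 + 4·1·8 + 6·1·4 + 4·1·2 + 1·1·1 = 16 + 32 + 24 + 8 + 1 = 81.

81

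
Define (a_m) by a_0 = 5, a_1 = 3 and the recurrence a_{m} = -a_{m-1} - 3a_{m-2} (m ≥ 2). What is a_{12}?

-4275

The ordinary generating function has denominator 1 + z + 3z^2.
Iterating the recurrence: a_0,…,a_{12} = 5, 3, -18, 9, 45, -72, -63, 279, -90, -747, 1017, 1224, -4275.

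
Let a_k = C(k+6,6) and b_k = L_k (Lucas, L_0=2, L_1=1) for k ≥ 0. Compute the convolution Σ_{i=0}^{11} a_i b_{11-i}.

Write out a_i and b_{11-i} for i = 0,…,11 and sum the products.
Σ = 1·199 + 7·123 + 28·76 + 84·47 + 210·29 + 462·18 + 924·11 + 1716·7 + 3003·4 + 5005·3 + 8008·1 + 12376·2 = 103505.

103505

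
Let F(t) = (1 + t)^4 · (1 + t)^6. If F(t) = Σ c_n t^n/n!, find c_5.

30240

The EGF product rule gives c_5 = Σ_{k_1+k_2=5} C(5; k_1,k_2) · ∏ g_i(k_i), where (1+t)^4 gives the falling factorial (4)_k; (1+t)^6 gives the falling factorial (6)_k.
g_1(k) for k = 0…5: 1, 4, 12, 24, 24, 0.
g_2(k) for k = 0…5: 1, 6, 30, 120, 360, 720.
c_5 = Σ_k C(5,k)·g_1(k)·g_2(5−k) = 1·1·720 + 5·4·360 + 10·12·120 + 10·24·30 + 5·24·6 = 720 + 7200 + 14400 + 7200 + 720 = 30240.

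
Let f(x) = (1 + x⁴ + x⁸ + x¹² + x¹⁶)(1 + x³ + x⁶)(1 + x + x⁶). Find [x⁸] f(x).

2

(1 + x⁴ + x⁸ + x¹² + x¹⁶) has coefficients 1,0,0,0,1,0,0,0,1 for degrees 0…8.
(1 + x³ + x⁶) has coefficients 1,0,0,1,0,0,1,0,0 for degrees 0…8.
Finally multiplying by (1 + x + x⁶), the product of all factors after the first has coefficients 1,1,0,1,1,0,2,1,0 for degrees 0…8.
[x⁸] = 1·0 + 1·1 + 1·1 = 2.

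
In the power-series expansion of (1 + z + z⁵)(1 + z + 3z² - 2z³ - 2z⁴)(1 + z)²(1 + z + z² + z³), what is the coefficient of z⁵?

14

(1 + z + z⁵) has coefficients 1,1,0,0,0,1 for degrees 0…5.
(1 + z + 3z² - 2z³ - 2z⁴) has coefficients 1,1,3,-2,-2,0 for degrees 0…5.
Multiplying by (1 + z)² gives running coefficients 1,3,6,5,-3,-6 for degrees 0…5.
Finally multiplying by (1 + z + z² + z³), the product of all factors after the first has coefficients 1,4,10,15,11,2 for degrees 0…5.
[z⁵] = 1·2 + 1·11 + 1·1 = 14.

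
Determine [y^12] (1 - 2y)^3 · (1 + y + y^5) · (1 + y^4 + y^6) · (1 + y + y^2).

(1 - 2y)^3 has coefficients 1,-6,12,-8 for degrees 0…3.
(1 + y + y^5) has coefficients 1,1,0,0,0,1,0,0,0,0,0,0,0 for degrees 0…12.
Multiplying by (1 + y^4 + y^6) gives running coefficients 1,1,0,0,1,2,1,1,0,1,0,1,0 for degrees 0…12.
Finally multiplying by (1 + y + y^2), the product of all factors after the first has coefficients 1,2,2,1,1,3,4,4,2,2,1,2,1 for degrees 0…12.
[y^12] = 1·1 − 6·2 + 12·1 − 8·2 = -15.

-15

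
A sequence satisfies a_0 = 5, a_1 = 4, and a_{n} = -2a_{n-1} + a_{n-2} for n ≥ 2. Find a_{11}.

11074

The ordinary generating function has denominator 1 + 2q - q^2.
Iterating the recurrence: a_0,…,a_{11} = 5, 4, -3, 10, -23, 56, -135, 326, -787, 1900, -4587, 11074.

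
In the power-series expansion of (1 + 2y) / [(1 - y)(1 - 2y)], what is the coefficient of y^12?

Partial fractions give a closed form: a_n = (-3)·1^n + (4)·2^n.
At n = 12: a_12 = 16381.

16381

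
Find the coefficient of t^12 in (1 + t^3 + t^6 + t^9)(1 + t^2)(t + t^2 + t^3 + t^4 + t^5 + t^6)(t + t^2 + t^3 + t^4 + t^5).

20

(1 + t^3 + t^6 + t^9) has coefficients 1,0,0,1,0,0,1,0,0,1 for degrees 0…9.
(1 + t^2) has coefficients 1,0,1,0,0,0,0,0,0,0,0,0,0 for degrees 0…12.
Multiplying by (t + t^2 + t^3 + t^4 + t^5 + t^6) gives running coefficients 0,1,1,2,2,2,2,1,1,0,0,0,0 for degrees 0…12.
Finally multiplying by (t + t^2 + t^3 + t^4 + t^5), the product of all factors after the first has coefficients 0,0,1,2,4,6,8,9,9,8,6,4,2 for degrees 0…12.
[t^12] = 1·2 + 1·8 + 1·8 + 1·2 = 20.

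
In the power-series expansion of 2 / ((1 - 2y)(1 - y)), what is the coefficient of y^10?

4094

Partial fractions give a closed form: a_n = (4)·2^n + (-2)·1^n.
At n = 10: a_10 = 4094.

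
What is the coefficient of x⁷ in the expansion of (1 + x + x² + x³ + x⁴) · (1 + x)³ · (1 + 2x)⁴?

585

(1 + x + x² + x³ + x⁴) has coefficients 1,1,1,1,1 for degrees 0…4.
(1 + x)³ has coefficients 1,3,3,1,0,0,0,0 for degrees 0…7.
Finally multiplying by (1 + 2x)⁴, the product of all factors after the first has coefficients 1,11,51,129,192,168,80,16 for degrees 0…7.
[x⁷] = 1·16 + 1·80 + 1·168 + 1·192 + 1·129 = 585.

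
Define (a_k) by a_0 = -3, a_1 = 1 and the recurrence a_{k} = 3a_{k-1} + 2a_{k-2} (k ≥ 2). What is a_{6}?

The ordinary generating function has denominator 1 - 3y - 2y^2.
Iterating the recurrence: a_0,…,a_{6} = -3, 1, -3, -7, -27, -95, -339.

-339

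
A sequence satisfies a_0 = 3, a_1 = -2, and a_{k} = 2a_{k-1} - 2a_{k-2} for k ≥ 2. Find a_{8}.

48

The ordinary generating function has denominator 1 - 2x + 2x^2.
Iterating the recurrence: a_0,…,a_{8} = 3, -2, -10, -16, -12, 8, 40, 64, 48.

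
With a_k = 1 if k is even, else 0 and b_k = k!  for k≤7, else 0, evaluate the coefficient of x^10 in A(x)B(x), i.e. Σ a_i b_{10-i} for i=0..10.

The convolution is the x^10 coefficient of A(x)B(x).
Σ = 1·0 + 0·0 + 1·0 + 0·5040 + 1·720 + 0·120 + 1·24 + 0·6 + 1·2 + 0·1 + 1·1 = 747.

747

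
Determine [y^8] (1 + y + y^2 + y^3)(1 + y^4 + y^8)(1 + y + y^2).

(1 + y + y^2 + y^3) has coefficients 1,1,1,1 for degrees 0…3.
(1 + y^4 + y^8) has coefficients 1,0,0,0,1,0,0,0,1 for degrees 0…8.
Finally multiplying by (1 + y + y^2), the product of all factors after the first has coefficients 1,1,1,0,1,1,1,0,1 for degrees 0…8.
[y^8] = 1·1 + 1·0 + 1·1 + 1·1 = 3.

3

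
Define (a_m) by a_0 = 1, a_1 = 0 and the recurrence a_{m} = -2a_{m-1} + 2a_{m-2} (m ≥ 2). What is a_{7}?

The ordinary generating function has denominator 1 + 2z - 2z^2.
Iterating the recurrence: a_0,…,a_{7} = 1, 0, 2, -4, 12, -32, 88, -240.

-240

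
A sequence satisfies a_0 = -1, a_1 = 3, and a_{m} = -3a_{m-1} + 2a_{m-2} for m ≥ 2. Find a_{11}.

The ordinary generating function has denominator 1 + 3z - 2z^2.
Iterating the recurrence: a_0,…,a_{11} = -1, 3, -11, 39, -139, 495, -1763, 6279, -22363, 79647, -283667, 1010295.

1010295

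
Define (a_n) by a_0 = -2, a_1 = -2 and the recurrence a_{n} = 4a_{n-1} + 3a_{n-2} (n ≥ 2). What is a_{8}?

-134978

The ordinary generating function has denominator 1 - 4q - 3q^2.
Iterating the recurrence: a_0,…,a_{8} = -2, -2, -14, -62, -290, -1346, -6254, -29054, -134978.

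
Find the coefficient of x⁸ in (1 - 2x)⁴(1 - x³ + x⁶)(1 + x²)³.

219

(1 - 2x)⁴ has coefficients 1,-8,24,-32,16 for degrees 0…4.
(1 - x³ + x⁶) has coefficients 1,0,0,-1,0,0,1,0,0 for degrees 0…8.
Finally multiplying by (1 + x²)³, the product of all factors after the first has coefficients 1,0,3,-1,3,-3,2,-3,3 for degrees 0…8.
[x⁸] = 1·3 − 8·(-3) + 24·2 − 32·(-3) + 16·3 = 219.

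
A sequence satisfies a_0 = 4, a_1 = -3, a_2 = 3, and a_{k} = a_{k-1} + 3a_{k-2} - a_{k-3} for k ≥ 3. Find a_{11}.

The ordinary generating function has denominator 1 - z - 3z^2 + z^3.
Iterating the recurrence: a_0,…,a_{11} = 4, -3, 3, -10, 2, -31, -15, -110, -124, -439, -701, -1894.

-1894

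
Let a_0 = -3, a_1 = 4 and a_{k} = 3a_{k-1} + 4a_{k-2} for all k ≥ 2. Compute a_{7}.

The ordinary generating function has denominator 1 - 3q - 4q^2.
Iterating the recurrence: a_0,…,a_{7} = -3, 4, 0, 16, 48, 208, 816, 3280.

3280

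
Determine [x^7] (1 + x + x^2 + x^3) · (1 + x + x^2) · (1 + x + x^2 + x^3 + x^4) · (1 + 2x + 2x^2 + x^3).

57

(1 + x + x^2 + x^3) has coefficients 1,1,1,1 for degrees 0…3.
(1 + x + x^2) has coefficients 1,1,1,0,0,0,0,0 for degrees 0…7.
Multiplying by (1 + x + x^2 + x^3 + x^4) gives running coefficients 1,2,3,3,3,2,1,0 for degrees 0…7.
Finally multiplying by (1 + 2x + 2x^2 + x^3), the product of all factors after the first has coefficients 1,4,9,14,17,17,14,9 for degrees 0…7.
[x^7] = 1·9 + 1·14 + 1·17 + 1·17 = 57.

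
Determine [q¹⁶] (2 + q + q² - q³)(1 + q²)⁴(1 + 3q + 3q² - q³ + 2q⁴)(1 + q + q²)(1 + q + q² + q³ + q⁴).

26

(2 + q + q² - q³) has coefficients 2,1,1,-1 for degrees 0…3.
(1 + q²)⁴ has coefficients 1,0,4,0,6,0,4,0,1,0,0,0,0,0,0,0,0 for degrees 0…16.
Multiplying by (1 + 3q + 3q² - q³ + 2q⁴) gives running coefficients 1,3,7,11,20,14,30,6,25,-1,11,-1,2,0,0,0,0 for degrees 0…16.
Multiplying by (1 + q + q²) gives running coefficients 1,4,11,21,38,45,64,50,61,30,35,9,12,1,2,0,0 for degrees 0…16.
Finally multiplying by (1 + q + q² + q³ + q⁴), the product of all factors after the first has coefficients 1,5,16,37,75,119,179,218,258,250,240,185,147,87,59,24,15 for degrees 0…16.
[q¹⁶] = 2·15 + 1·24 + 1·59 − 1·87 = 26.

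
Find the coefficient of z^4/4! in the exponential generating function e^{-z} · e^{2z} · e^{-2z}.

The EGF product rule gives c_4 = Σ_{k_1+k_2+k_3=4} C(4; k_1,k_2,k_3) · ∏ g_i(k_i), where e^{-z} gives (-1)^k; e^{2z} gives (2)^k; e^{-2z} gives (-2)^k.
g_1(k) for k = 0…4: 1, -1, 1, -1, 1.
g_2(k) for k = 0…4: 1, 2, 4, 8, 16.
g_3(k) for k = 0…4: 1, -2, 4, -8, 16.
First combine the last two factors: h(k) = Σ_j C(k,j)·g_2(j)·g_3(k−j) for k = 0…4: 1, 0, 0, 0, 0.
c_4 = Σ_k C(4,k)·g_1(k)·h(4−k) = 1·1·1 = 1.

1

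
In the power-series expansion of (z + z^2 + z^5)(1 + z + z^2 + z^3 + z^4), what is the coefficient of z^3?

(z + z^2 + z^5) has coefficients 0,1,1,0 for degrees 0…3.
(1 + z + z^2 + z^3 + z^4) has coefficients 1,1,1,1 for degrees 0…3.
[z^3] = 1·1 + 1·1 = 2.

2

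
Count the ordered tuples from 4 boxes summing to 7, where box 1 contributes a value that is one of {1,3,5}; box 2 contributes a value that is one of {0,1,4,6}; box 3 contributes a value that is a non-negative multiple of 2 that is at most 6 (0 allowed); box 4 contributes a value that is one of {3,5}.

The generating function for the choices is (z + z^3 + z^5)·(1 + z + z^4 + z^6)·(1 + z^2 + z^4 + z^6)·(z^3 + z^5); the count is [z^7].
(z + z^3 + z^5) has coefficients 0,1,0,1,0,1 for degrees 0…5.
(1 + z + z^4 + z^6) has coefficients 1,1,0,0,1,0,1,0 for degrees 0…7.
Multiplying by (1 + z^2 + z^4 + z^6) gives running coefficients 1,1,1,1,2,1,3,1 for degrees 0…7.
Finally multiplying by (z^3 + z^5), the product of all factors after the first has coefficients 0,0,0,1,1,2,2,3 for degrees 0…7.
[z^7] = 1·2 + 1·1 + 1·0 = 3.

3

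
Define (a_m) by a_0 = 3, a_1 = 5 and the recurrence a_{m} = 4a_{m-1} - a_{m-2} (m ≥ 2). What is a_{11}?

2369647

The ordinary generating function has denominator 1 - 4z + z^2.
Iterating the recurrence: a_0,…,a_{11} = 3, 5, 17, 63, 235, 877, 3273, 12215, 45587, 170133, 634945, 2369647.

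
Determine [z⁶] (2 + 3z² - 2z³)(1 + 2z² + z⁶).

(2 + 3z² - 2z³) has coefficients 2,0,3,-2 for degrees 0…3.
(1 + 2z² + z⁶) has coefficients 1,0,2,0,0,0,1 for degrees 0…6.
[z⁶] = 2·1 + 3·0 − 2·0 = 2.

2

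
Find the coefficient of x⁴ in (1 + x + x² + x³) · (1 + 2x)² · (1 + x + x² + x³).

(1 + x + x² + x³) has coefficients 1,1,1,1 for degrees 0…3.
(1 + 2x)² has coefficients 1,4,4,0,0 for degrees 0…4.
Finally multiplying by (1 + x + x² + x³), the product of all factors after the first has coefficients 1,5,9,9,8 for degrees 0…4.
[x⁴] = 1·8 + 1·9 + 1·9 + 1·5 = 31.

31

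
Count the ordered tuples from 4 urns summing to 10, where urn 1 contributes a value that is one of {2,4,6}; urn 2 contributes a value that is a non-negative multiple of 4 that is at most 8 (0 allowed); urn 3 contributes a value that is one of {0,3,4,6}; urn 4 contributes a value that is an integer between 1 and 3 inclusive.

The generating function for the choices is (t^2 + t^4 + t^6)·(1 + t^4 + t^8)·(1 + t^3 + t^4 + t^6)·(t + t^2 + t^3); the count is [t^10].
(t^2 + t^4 + t^6) has coefficients 0,0,1,0,1,0,1 for degrees 0…6.
(1 + t^4 + t^8) has coefficients 1,0,0,0,1,0,0,0,1,0,0 for degrees 0…10.
Multiplying by (1 + t^3 + t^4 + t^6) gives running coefficients 1,0,0,1,2,0,1,1,2,0,1 for degrees 0…10.
Finally multiplying by (t + t^2 + t^3), the product of all factors after the first has coefficients 0,1,1,1,1,3,3,3,2,4,3 for degrees 0…10.
[t^10] = 1·2 + 1·3 + 1·1 = 6.

6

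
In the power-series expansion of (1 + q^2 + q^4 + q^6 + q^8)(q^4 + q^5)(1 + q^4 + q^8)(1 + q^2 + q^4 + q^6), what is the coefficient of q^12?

8

(1 + q^2 + q^4 + q^6 + q^8) has coefficients 1,0,1,0,1,0,1,0,1 for degrees 0…8.
(q^4 + q^5) has coefficients 0,0,0,0,1,1,0,0,0,0,0,0,0 for degrees 0…12.
Multiplying by (1 + q^4 + q^8) gives running coefficients 0,0,0,0,1,1,0,0,1,1,0,0,1 for degrees 0…12.
Finally multiplying by (1 + q^2 + q^4 + q^6), the product of all factors after the first has coefficients 0,0,0,0,1,1,1,1,2,2,2,2,2 for degrees 0…12.
[q^12] = 1·2 + 1·2 + 1·2 + 1·1 + 1·1 = 8.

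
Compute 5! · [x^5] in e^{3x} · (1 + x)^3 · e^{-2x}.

The EGF product rule gives c_5 = Σ_{k_1+k_2+k_3=5} C(5; k_1,k_2,k_3) · ∏ g_i(k_i), where e^{3x} gives (3)^k; (1+x)^3 gives the falling factorial (3)_k; e^{-2x} gives (-2)^k.
g_1(k) for k = 0…5: 1, 3, 9, 27, 81, 243.
g_2(k) for k = 0…5: 1, 3, 6, 6, 0, 0.
g_3(k) for k = 0…5: 1, -2, 4, -8, 16, -32.
First combine the last two factors: h(k) = Σ_j C(k,j)·g_2(j)·g_3(k−j) for k = 0…5: 1, 1, -2, -2, 16, -32.
c_5 = Σ_k C(5,k)·g_1(k)·h(5−k) = 1·1·(-32) + 5·3·16 + 10·9·(-2) + 10·27·(-2) + 5·81·1 + 1·243·1 = −32 + 240 − 180 − 540 + 405 + 243 = 136.

136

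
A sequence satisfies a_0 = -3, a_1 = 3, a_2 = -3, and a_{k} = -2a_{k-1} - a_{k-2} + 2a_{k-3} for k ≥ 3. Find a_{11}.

573

The ordinary generating function has denominator 1 + 2y + y^2 - 2y^3.
Iterating the recurrence: a_0,…,a_{11} = -3, 3, -3, -3, 15, -33, 45, -27, -57, 231, -459, 573.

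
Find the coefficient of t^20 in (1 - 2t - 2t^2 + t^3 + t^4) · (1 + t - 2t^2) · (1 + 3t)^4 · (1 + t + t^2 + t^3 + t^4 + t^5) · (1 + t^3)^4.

745

(1 - 2t - 2t^2 + t^3 + t^4) has coefficients 1,-2,-2,1,1 for degrees 0…4.
(1 + t - 2t^2) has coefficients 1,1,-2,0,0,0,0,0,0,0,0,0,0,0,0,0,0,0,0,0,0 for degrees 0…20.
Multiplying by (1 + 3t)^4 gives running coefficients 1,13,64,138,81,-135,-162,0,0,0,0,0,0,0,0,0,0,0,0,0,0 for degrees 0…20.
Multiplying by (1 + t + t^2 + t^3 + t^4 + t^5) gives running coefficients 1,14,78,216,297,162,-1,-14,-78,-216,-297,-162,0,0,0,0,0,0,0,0,0 for degrees 0…20.
Finally multiplying by (1 + t^3)^4, the product of all factors after the first has coefficients 1,14,78,220,353,474,869,1258,1038,1080,1485,810,-5,-70,-390,-1084,-1541,-1122,-865,-1202,-726 for degrees 0…20.
[t^20] = 1·(-726) − 2·(-1202) − 2·(-865) + 1·(-1122) + 1·(-1541) = 745.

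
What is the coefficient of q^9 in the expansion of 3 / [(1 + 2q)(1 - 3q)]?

The denominator gives the recurrence a_n = a_(n−1) + 6a_(n−2) for n ≥ 2; the numerator fixes a_0 = 3, a_1 = 3.
Iterating: 3, 3, 21, 39, 165, 399, 1389, 3783, 12117, 34815, so a_9 = 34815.

34815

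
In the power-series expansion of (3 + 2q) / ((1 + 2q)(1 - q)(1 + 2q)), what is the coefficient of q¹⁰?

16157

The denominator gives the recurrence a_n = −3a_(n−1) + 4a_(n−3) for n ≥ 3; the numerator fixes a_0 = 3, a_1 = -7, a_2 = 21.
Iterating: 3, -7, 21, -51, 125, -291, 669, -1507, 3357, -7395, 16157, so a_10 = 16157.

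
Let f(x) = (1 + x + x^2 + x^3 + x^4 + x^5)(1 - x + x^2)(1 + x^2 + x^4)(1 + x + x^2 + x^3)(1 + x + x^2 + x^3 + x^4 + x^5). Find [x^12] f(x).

39

(1 + x + x^2 + x^3 + x^4 + x^5) has coefficients 1,1,1,1,1,1 for degrees 0…5.
(1 - x + x^2) has coefficients 1,-1,1,0,0,0,0,0,0,0,0,0,0 for degrees 0…12.
Multiplying by (1 + x^2 + x^4) gives running coefficients 1,-1,2,-1,2,-1,1,0,0,0,0,0,0 for degrees 0…12.
Multiplying by (1 + x + x^2 + x^3) gives running coefficients 1,0,2,1,2,2,1,2,0,1,0,0,0 for degrees 0…12.
Finally multiplying by (1 + x + x^2 + x^3 + x^4 + x^5), the product of all factors after the first has coefficients 1,1,3,4,6,8,8,10,8,8,6,4,3 for degrees 0…12.
[x^12] = 1·3 + 1·4 + 1·6 + 1·8 + 1·8 + 1·10 = 39.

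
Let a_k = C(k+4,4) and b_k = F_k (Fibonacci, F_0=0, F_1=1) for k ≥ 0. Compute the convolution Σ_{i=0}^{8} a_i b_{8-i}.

1383

This is [x^8] in the product of the two ordinary generating functions.
Σ = 1·21 + 5·13 + 15·8 + 35·5 + 70·3 + 126·2 + 210·1 + 330·1 + 495·0 = 1383.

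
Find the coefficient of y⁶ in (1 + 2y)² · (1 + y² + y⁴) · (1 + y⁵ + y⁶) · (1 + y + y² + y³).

(1 + 2y)² has coefficients 1,4,4 for degrees 0…2.
(1 + y² + y⁴) has coefficients 1,0,1,0,1,0,0 for degrees 0…6.
Multiplying by (1 + y⁵ + y⁶) gives running coefficients 1,0,1,0,1,1,1 for degrees 0…6.
Finally multiplying by (1 + y + y² + y³), the product of all factors after the first has coefficients 1,1,2,2,2,3,3 for degrees 0…6.
[y⁶] = 1·3 + 4·3 + 4·2 = 23.

23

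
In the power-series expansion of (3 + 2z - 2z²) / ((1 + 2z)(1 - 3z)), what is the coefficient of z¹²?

1100769

The denominator gives the recurrence a_n = a_(n−1) + 6a_(n−2) for n ≥ 3; the numerator fixes a_0 = 3, a_1 = 5, a_2 = 21.
Iterating: 3, 5, 21, 51, 177, 483, 1545, 4443, 13713, 40371, 122649, 364875, 1100769, so a_12 = 1100769.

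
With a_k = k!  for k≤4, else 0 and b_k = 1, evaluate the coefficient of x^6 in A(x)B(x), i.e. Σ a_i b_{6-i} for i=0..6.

The convolution is the x^6 coefficient of A(x)B(x).
Σ = 1·1 + 1·1 + 2·1 + 6·1 + 24·1 + 0·1 + 0·1 = 34.

34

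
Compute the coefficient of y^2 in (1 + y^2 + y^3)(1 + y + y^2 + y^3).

(1 + y^2 + y^3) has coefficients 1,0,1 for degrees 0…2.
(1 + y + y^2 + y^3) has coefficients 1,1,1 for degrees 0…2.
[y^2] = 1·1 + 1·1 = 2.

2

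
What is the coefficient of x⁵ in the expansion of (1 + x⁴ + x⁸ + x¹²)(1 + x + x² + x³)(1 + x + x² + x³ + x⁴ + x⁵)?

(1 + x⁴ + x⁸ + x¹²) has coefficients 1,0,0,0,1,0 for degrees 0…5.
(1 + x + x² + x³) has coefficients 1,1,1,1,0,0 for degrees 0…5.
Finally multiplying by (1 + x + x² + x³ + x⁴ + x⁵), the product of all factors after the first has coefficients 1,2,3,4,4,4 for degrees 0…5.
[x⁵] = 1·4 + 1·2 = 6.

6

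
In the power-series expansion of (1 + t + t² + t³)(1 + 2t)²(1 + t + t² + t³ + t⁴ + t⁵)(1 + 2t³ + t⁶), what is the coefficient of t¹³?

(1 + t + t² + t³) has coefficients 1,1,1,1 for degrees 0…3.
(1 + 2t)² has coefficients 1,4,4,0,0,0,0,0,0,0,0,0,0,0 for degrees 0…13.
Multiplying by (1 + t + t² + t³ + t⁴ + t⁵) gives running coefficients 1,5,9,9,9,9,8,4,0,0,0,0,0,0 for degrees 0…13.
Finally multiplying by (1 + 2t³ + t⁶), the product of all factors after the first has coefficients 1,5,9,11,19,27,27,27,27,25,17,9,8,4 for degrees 0…13.
[t¹³] = 1·4 + 1·8 + 1·9 + 1·17 = 38.

38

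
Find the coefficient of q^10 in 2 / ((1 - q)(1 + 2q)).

Partial fractions give a closed form: a_n = (2/3)·1^n + (4/3)·(-2)^n.
At n = 10: a_10 = 1366.

1366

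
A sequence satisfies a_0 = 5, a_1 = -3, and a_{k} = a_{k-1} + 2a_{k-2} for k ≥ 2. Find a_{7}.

The ordinary generating function has denominator 1 - q - 2q^2.
Iterating the recurrence: a_0,…,a_{7} = 5, -3, 7, 1, 15, 17, 47, 81.

81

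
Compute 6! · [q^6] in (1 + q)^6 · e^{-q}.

The EGF product rule gives c_6 = Σ_{k_1+k_2=6} C(6; k_1,k_2) · ∏ g_i(k_i), where (1+q)^6 gives the falling factorial (6)_k; e^{-q} gives (-1)^k.
g_1(k) for k = 0…6: 1, 6, 30, 120, 360, 720, 720.
g_2(k) for k = 0…6: 1, -1, 1, -1, 1, -1, 1.
c_6 = Σ_k C(6,k)·g_1(k)·g_2(6−k) = 1·1·1 + 6·6·(-1) + 15·30·1 + 20·120·(-1) + 15·360·1 + 6·720·(-1) + 1·720·1 = 1 − 36 + 450 − 2400 + 5400 − 4320 + 720 = -185.

-185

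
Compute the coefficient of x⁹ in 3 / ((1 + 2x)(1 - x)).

-1023

The denominator gives the recurrence a_n = −a_(n−1) + 2a_(n−2) for n ≥ 2; the numerator fixes a_0 = 3, a_1 = -3.
Iterating: 3, -3, 9, -15, 33, -63, 129, -255, 513, -1023, so a_9 = -1023.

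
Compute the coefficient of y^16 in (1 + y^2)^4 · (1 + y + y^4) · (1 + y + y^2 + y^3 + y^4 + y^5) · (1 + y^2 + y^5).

31

(1 + y^2)^4 has coefficients 1,0,4,0,6,0,4,0,1 for degrees 0…8.
(1 + y + y^4) has coefficients 1,1,0,0,1,0,0,0,0,0,0,0,0,0,0,0,0 for degrees 0…16.
Multiplying by (1 + y + y^2 + y^3 + y^4 + y^5) gives running coefficients 1,2,2,2,3,3,2,1,1,1,0,0,0,0,0,0,0 for degrees 0…16.
Finally multiplying by (1 + y^2 + y^5), the product of all factors after the first has coefficients 1,2,3,4,5,6,7,6,5,5,4,3,1,1,1,0,0 for degrees 0…16.
[y^16] = 1·0 + 4·1 + 6·1 + 4·4 + 1·5 = 31.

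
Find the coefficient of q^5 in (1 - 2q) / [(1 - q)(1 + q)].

-2

The denominator gives the recurrence a_n = a_(n−2) for n ≥ 3; the numerator fixes a_0 = 1, a_1 = -2, a_2 = 1.
Iterating: 1, -2, 1, -2, 1, -2, so a_5 = -2.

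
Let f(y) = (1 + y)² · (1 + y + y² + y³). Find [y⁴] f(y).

3

(1 + y)² has coefficients 1,2,1 for degrees 0…2.
(1 + y + y² + y³) has coefficients 1,1,1,1,0 for degrees 0…4.
[y⁴] = 1·0 + 2·1 + 1·1 = 3.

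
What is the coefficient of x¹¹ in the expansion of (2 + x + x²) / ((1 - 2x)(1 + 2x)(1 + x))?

-1706

Partial fractions give a closed form: a_n = (11/12)·2^n + (7/4)·(-2)^n + (-2/3)·(-1)^n.
At n = 11: a_11 = -1706.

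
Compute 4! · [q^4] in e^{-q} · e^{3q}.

16

The EGF product rule gives c_4 = Σ_{k_1+k_2=4} C(4; k_1,k_2) · ∏ g_i(k_i), where e^{-q} gives (-1)^k; e^{3q} gives (3)^k.
g_1(k) for k = 0…4: 1, -1, 1, -1, 1.
g_2(k) for k = 0…4: 1, 3, 9, 27, 81.
c_4 = Σ_k C(4,k)·g_1(k)·g_2(4−k) = 1·1·81 + 4·(-1)·27 + 6·1·9 + 4·(-1)·3 + 1·1·1 = 81 − 108 + 54 − 12 + 1 = 16.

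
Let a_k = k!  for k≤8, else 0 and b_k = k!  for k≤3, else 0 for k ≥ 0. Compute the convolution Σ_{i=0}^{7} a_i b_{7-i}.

This is [x^7] in the product of the two ordinary generating functions.
Σ = 1·0 + 1·0 + 2·0 + 6·0 + 24·6 + 120·2 + 720·1 + 5040·1 = 6144.

6144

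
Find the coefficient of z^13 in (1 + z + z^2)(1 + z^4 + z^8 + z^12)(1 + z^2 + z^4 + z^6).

2

(1 + z + z^2) has coefficients 1,1,1 for degrees 0…2.
(1 + z^4 + z^8 + z^12) has coefficients 1,0,0,0,1,0,0,0,1,0,0,0,1,0 for degrees 0…13.
Finally multiplying by (1 + z^2 + z^4 + z^6), the product of all factors after the first has coefficients 1,0,1,0,2,0,2,0,2,0,2,0,2,0 for degrees 0…13.
[z^13] = 1·0 + 1·2 + 1·0 = 2.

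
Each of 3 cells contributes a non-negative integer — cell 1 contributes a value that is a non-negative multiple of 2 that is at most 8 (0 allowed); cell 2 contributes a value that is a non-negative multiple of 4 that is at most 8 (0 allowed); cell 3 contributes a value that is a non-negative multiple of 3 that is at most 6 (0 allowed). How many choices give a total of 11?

The generating function for the choices is (1 + x^2 + x^4 + x^6 + x^8)·(1 + x^4 + x^8)·(1 + x^3 + x^6); the count is [x^11].
(1 + x^2 + x^4 + x^6 + x^8) has coefficients 1,0,1,0,1,0,1,0,1 for degrees 0…8.
(1 + x^4 + x^8) has coefficients 1,0,0,0,1,0,0,0,1,0,0,0 for degrees 0…11.
Finally multiplying by (1 + x^3 + x^6), the product of all factors after the first has coefficients 1,0,0,1,1,0,1,1,1,0,1,1 for degrees 0…11.
[x^11] = 1·1 + 1·0 + 1·1 + 1·0 + 1·1 = 3.

3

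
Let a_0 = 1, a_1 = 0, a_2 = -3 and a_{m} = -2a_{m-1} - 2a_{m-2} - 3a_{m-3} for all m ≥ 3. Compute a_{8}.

-27

The ordinary generating function has denominator 1 + 2t + 2t^2 + 3t^3.
Iterating the recurrence: a_0,…,a_{8} = 1, 0, -3, 3, 0, 3, -15, 24, -27.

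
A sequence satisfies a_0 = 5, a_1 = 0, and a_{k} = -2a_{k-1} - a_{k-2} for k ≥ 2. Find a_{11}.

The ordinary generating function has denominator 1 + 2q + q^2.
Iterating the recurrence: a_0,…,a_{11} = 5, 0, -5, 10, -15, 20, -25, 30, -35, 40, -45, 50.

50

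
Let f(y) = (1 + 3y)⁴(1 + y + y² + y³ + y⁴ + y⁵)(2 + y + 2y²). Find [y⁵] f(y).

1118

(1 + 3y)⁴ has coefficients 1,12,54,108,81 for degrees 0…4.
(1 + y + y² + y³ + y⁴ + y⁵) has coefficients 1,1,1,1,1,1 for degrees 0…5.
Finally multiplying by (2 + y + 2y²), the product of all factors after the first has coefficients 2,3,5,5,5,5 for degrees 0…5.
[y⁵] = 1·5 + 12·5 + 54·5 + 108·5 + 81·3 = 1118.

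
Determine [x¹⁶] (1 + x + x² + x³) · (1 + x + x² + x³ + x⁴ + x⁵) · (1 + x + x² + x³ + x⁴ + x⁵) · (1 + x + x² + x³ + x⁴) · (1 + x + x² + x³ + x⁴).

119

(1 + x + x² + x³) has coefficients 1,1,1,1 for degrees 0…3.
(1 + x + x² + x³ + x⁴ + x⁵) has coefficients 1,1,1,1,1,1,0,0,0,0,0,0,0,0,0,0,0 for degrees 0…16.
Multiplying by (1 + x + x² + x³ + x⁴ + x⁵) gives running coefficients 1,2,3,4,5,6,5,4,3,2,1,0,0,0,0,0,0 for degrees 0…16.
Multiplying by (1 + x + x² + x³ + x⁴) gives running coefficients 1,3,6,10,15,20,23,24,23,20,15,10,6,3,1,0,0 for degrees 0…16.
Finally multiplying by (1 + x + x² + x³ + x⁴), the product of all factors after the first has coefficients 1,4,10,20,35,54,74,92,105,110,105,92,74,54,35,20,10 for degrees 0…16.
[x¹⁶] = 1·10 + 1·20 + 1·35 + 1·54 = 119.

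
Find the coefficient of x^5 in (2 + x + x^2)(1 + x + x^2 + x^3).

1

(2 + x + x^2) has coefficients 2,1,1 for degrees 0…2.
(1 + x + x^2 + x^3) has coefficients 1,1,1,1,0,0 for degrees 0…5.
[x^5] = 2·0 + 1·0 + 1·1 = 1.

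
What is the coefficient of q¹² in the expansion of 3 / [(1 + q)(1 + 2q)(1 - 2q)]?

Partial fractions give a closed form: a_n = (-1)·(-1)^n + (3)·(-2)^n + (1)·2^n.
At n = 12: a_12 = 16383.

16383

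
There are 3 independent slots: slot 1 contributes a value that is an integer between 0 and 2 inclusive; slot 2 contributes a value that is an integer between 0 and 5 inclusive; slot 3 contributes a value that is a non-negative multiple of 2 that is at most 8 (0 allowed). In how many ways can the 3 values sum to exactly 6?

9

The generating function for the choices is (1 + x + x^2)·(1 + x + x^2 + x^3 + x^4 + x^5)·(1 + x^2 + x^4 + x^6 + x^8); the count is [x^6].
(1 + x + x^2) has coefficients 1,1,1 for degrees 0…2.
(1 + x + x^2 + x^3 + x^4 + x^5) has coefficients 1,1,1,1,1,1,0 for degrees 0…6.
Finally multiplying by (1 + x^2 + x^4 + x^6 + x^8), the product of all factors after the first has coefficients 1,1,2,2,3,3,3 for degrees 0…6.
[x^6] = 1·3 + 1·3 + 1·3 = 9.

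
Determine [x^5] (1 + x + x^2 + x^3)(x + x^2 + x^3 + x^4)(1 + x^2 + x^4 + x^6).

(1 + x + x^2 + x^3) has coefficients 1,1,1,1 for degrees 0…3.
(x + x^2 + x^3 + x^4) has coefficients 0,1,1,1,1,0 for degrees 0…5.
Finally multiplying by (1 + x^2 + x^4 + x^6), the product of all factors after the first has coefficients 0,1,1,2,2,2 for degrees 0…5.
[x^5] = 1·2 + 1·2 + 1·2 + 1·1 = 7.

7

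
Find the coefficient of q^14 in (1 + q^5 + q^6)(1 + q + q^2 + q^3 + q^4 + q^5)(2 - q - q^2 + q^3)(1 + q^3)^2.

(1 + q^5 + q^6) has coefficients 1,0,0,0,0,1,1 for degrees 0…6.
(1 + q + q^2 + q^3 + q^4 + q^5) has coefficients 1,1,1,1,1,1,0,0,0,0,0,0,0,0,0 for degrees 0…14.
Multiplying by (2 - q - q^2 + q^3) gives running coefficients 2,1,0,1,1,1,-1,0,1,0,0,0,0,0,0 for degrees 0…14.
Finally multiplying by (1 + q^3)^2, the product of all factors after the first has coefficients 2,1,0,5,3,1,3,3,3,-1,1,3,-1,0,1 for degrees 0…14.
[q^14] = 1·1 + 1·(-1) + 1·3 = 3.

3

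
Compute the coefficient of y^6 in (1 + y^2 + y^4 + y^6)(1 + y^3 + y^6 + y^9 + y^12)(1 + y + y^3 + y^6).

5

(1 + y^2 + y^4 + y^6) has coefficients 1,0,1,0,1,0,1 for degrees 0…6.
(1 + y^3 + y^6 + y^9 + y^12) has coefficients 1,0,0,1,0,0,1 for degrees 0…6.
Finally multiplying by (1 + y + y^3 + y^6), the product of all factors after the first has coefficients 1,1,0,2,1,0,3 for degrees 0…6.
[y^6] = 1·3 + 1·1 + 1·0 + 1·1 = 5.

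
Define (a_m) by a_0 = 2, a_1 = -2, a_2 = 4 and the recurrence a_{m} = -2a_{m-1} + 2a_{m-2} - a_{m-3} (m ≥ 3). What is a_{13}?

The ordinary generating function has denominator 1 + 2x - 2x^2 + x^3.
Iterating the recurrence: a_0,…,a_{13} = 2, -2, 4, -14, 38, -108, 306, -866, 2452, -6942, 19654, -55644, 157538, -446018.

-446018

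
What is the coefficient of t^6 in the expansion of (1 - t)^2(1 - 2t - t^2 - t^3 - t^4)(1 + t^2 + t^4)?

3

(1 - t)^2 has coefficients 1,-2,1 for degrees 0…2.
(1 - 2t - t^2 - t^3 - t^4) has coefficients 1,-2,-1,-1,-1,0,0 for degrees 0…6.
Finally multiplying by (1 + t^2 + t^4), the product of all factors after the first has coefficients 1,-2,0,-3,-1,-3,-2 for degrees 0…6.
[t^6] = 1·(-2) − 2·(-3) + 1·(-1) = 3.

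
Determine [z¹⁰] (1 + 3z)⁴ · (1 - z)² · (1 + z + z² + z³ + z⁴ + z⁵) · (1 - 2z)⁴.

(1 + 3z)⁴ has coefficients 1,12,54,108,81 for degrees 0…4.
(1 - z)² has coefficients 1,-2,1,0,0,0,0,0,0,0,0 for degrees 0…10.
Multiplying by (1 + z + z² + z³ + z⁴ + z⁵) gives running coefficients 1,-1,0,0,0,0,-1,1,0,0,0 for degrees 0…10.
Finally multiplying by (1 - 2z)⁴, the product of all factors after the first has coefficients 1,-9,32,-56,48,-16,-1,9,-32,56,-48 for degrees 0…10.
[z¹⁰] = 1·(-48) + 12·56 + 54·(-32) + 108·9 + 81·(-1) = -213.

-213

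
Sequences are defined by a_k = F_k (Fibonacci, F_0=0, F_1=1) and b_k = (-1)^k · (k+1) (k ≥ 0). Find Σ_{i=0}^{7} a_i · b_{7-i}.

This is [x^7] in the product of the two ordinary generating functions.
Σ = 0·(-8) + 1·7 + 1·(-6) + 2·5 + 3·(-4) + 5·3 + 8·(-2) + 13·1 = 11.

11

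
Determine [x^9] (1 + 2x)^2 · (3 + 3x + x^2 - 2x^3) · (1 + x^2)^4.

23

(1 + 2x)^2 has coefficients 1,4,4 for degrees 0…2.
(3 + 3x + x^2 - 2x^3) has coefficients 3,3,1,-2,0,0,0,0,0,0 for degrees 0…9.
Finally multiplying by (1 + x^2)^4, the product of all factors after the first has coefficients 3,3,13,10,22,10,18,0,7,-5 for degrees 0…9.
[x^9] = 1·(-5) + 4·7 + 4·0 = 23.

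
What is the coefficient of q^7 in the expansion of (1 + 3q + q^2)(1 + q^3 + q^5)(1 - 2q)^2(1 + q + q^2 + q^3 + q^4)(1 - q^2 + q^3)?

17

(1 + 3q + q^2) has coefficients 1,3,1 for degrees 0…2.
(1 + q^3 + q^5) has coefficients 1,0,0,1,0,1,0,0 for degrees 0…7.
Multiplying by (1 - 2q)^2 gives running coefficients 1,-4,4,1,-4,5,-4,4 for degrees 0…7.
Multiplying by (1 + q + q^2 + q^3 + q^4) gives running coefficients 1,-3,1,2,-2,2,2,2 for degrees 0…7.
Finally multiplying by (1 - q^2 + q^3), the product of all factors after the first has coefficients 1,-3,0,6,-6,1,6,-2 for degrees 0…7.
[q^7] = 1·(-2) + 3·6 + 1·1 = 17.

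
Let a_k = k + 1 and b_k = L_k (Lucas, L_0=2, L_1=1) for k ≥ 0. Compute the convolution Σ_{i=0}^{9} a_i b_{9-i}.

507

The convolution is the t^9 coefficient of A(t)B(t).
Σ = 1·76 + 2·47 + 3·29 + 4·18 + 5·11 + 6·7 + 7·4 + 8·3 + 9·1 + 10·2 = 507.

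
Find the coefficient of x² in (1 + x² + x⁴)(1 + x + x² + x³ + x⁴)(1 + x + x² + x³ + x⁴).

(1 + x² + x⁴) has coefficients 1,0,1 for degrees 0…2.
(1 + x + x² + x³ + x⁴) has coefficients 1,1,1 for degrees 0…2.
Finally multiplying by (1 + x + x² + x³ + x⁴), the product of all factors after the first has coefficients 1,2,3 for degrees 0…2.
[x²] = 1·3 + 1·1 = 4.

4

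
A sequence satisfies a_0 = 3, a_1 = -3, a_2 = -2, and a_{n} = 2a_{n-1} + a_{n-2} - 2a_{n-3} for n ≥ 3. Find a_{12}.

The ordinary generating function has denominator 1 - 2z - z^2 + 2z^3.
Iterating the recurrence: a_0,…,a_{12} = 3, -3, -2, -13, -22, -53, -102, -213, -422, -853, -1702, -3413, -6822.

-6822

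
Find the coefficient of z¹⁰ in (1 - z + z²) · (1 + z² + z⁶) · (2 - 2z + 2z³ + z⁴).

(1 - z + z²) has coefficients 1,-1,1 for degrees 0…2.
(1 + z² + z⁶) has coefficients 1,0,1,0,0,0,1,0,0,0,0 for degrees 0…10.
Finally multiplying by (2 - 2z + 2z³ + z⁴), the product of all factors after the first has coefficients 2,-2,2,0,1,2,3,-2,0,2,1 for degrees 0…10.
[z¹⁰] = 1·1 − 1·2 + 1·0 = -1.

-1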